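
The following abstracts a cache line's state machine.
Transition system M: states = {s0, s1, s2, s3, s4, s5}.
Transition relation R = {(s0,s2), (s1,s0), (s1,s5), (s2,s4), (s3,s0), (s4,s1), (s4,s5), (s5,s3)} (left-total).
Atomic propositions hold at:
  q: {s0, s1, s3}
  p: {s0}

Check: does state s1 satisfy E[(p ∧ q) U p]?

No

Sat(p ∧ q) = {s0}
E[(p ∧ q) U p]: least fixpoint, start Z0 = Sat(p) = {s0}, add states in Sat(p ∧ q) with some successor in Z. Already a fixed point.
Sat(E[(p ∧ q) U p]) = {s0}
s1 ∉ Sat(E[(p ∧ q) U p]) = {s0}, so the formula does not hold at s1.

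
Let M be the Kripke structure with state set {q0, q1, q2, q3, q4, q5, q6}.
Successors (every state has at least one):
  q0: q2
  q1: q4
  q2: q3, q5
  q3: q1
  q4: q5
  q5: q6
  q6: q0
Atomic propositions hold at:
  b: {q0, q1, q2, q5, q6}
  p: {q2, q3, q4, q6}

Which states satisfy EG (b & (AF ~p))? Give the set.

{q0, q2, q5, q6}

Sat(~p) = {q0, q1, q5}
AF ~p: least fixpoint, start Z0 = {q0, q1, q5}, add states with every successor in Z. Z1 = {q0, q1, q3, q4, q5, q6}; Z2 = {q0, q1, q2, q3, q4, q5, q6}; fixed.
Sat(AF ~p) = {q0, q1, q2, q3, q4, q5, q6}
Sat(b & (AF ~p)) = {q0, q1, q2, q5, q6}
EG (b & (AF ~p)): greatest fixpoint, start Z0 = {q0, q1, q2, q5, q6}, keep only states in Sat with some successor in Z. Z1 = {q0, q2, q5, q6}; fixed.
Sat(EG (b & (AF ~p))) = {q0, q2, q5, q6}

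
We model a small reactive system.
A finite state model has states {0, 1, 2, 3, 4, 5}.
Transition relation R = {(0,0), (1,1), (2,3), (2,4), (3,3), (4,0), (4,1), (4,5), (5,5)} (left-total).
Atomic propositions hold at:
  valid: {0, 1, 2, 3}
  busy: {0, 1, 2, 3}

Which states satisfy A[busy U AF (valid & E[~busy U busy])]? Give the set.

{0, 1, 2, 3}

Sat(~busy) = {4, 5}
E[~busy U busy]: least fixpoint, start Z0 = Sat(busy) = {0, 1, 2, 3}, add states in Sat(~busy) with some successor in Z. Z1 = {0, 1, 2, 3, 4}; fixed.
Sat(E[~busy U busy]) = {0, 1, 2, 3, 4}
Sat(valid & E[~busy U busy]) = {0, 1, 2, 3}
AF (valid & E[~busy U busy]): least fixpoint, start Z0 = {0, 1, 2, 3}, add states with every successor in Z. Already a fixed point.
Sat(AF (valid & E[~busy U busy])) = {0, 1, 2, 3}
A[busy U AF (valid & E[~busy U busy])]: least fixpoint, start Z0 = Sat(AF (valid & E[~busy U busy])) = {0, 1, 2, 3}, add states in Sat(busy) with every successor in Z. Already a fixed point.
Sat(A[busy U AF (valid & E[~busy U busy])]) = {0, 1, 2, 3}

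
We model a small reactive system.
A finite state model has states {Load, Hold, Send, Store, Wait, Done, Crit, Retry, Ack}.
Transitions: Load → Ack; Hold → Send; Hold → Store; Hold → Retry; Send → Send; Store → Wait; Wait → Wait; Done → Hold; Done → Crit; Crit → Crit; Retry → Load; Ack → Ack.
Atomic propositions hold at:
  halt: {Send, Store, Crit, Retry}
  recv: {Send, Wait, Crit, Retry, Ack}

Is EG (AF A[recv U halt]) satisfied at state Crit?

Yes

A[recv U halt]: least fixpoint, start Z0 = Sat(halt) = {Send, Store, Crit, Retry}, add states in Sat(recv) with every successor in Z. Already a fixed point.
Sat(A[recv U halt]) = {Send, Store, Crit, Retry}
AF A[recv U halt]: least fixpoint, start Z0 = {Send, Store, Crit, Retry}, add states with every successor in Z. Z1 = {Hold, Send, Store, Crit, Retry}; Z2 = {Hold, Send, Store, Done, Crit, Retry}; fixed.
Sat(AF A[recv U halt]) = {Hold, Send, Store, Done, Crit, Retry}
EG (AF A[recv U halt]): greatest fixpoint, start Z0 = {Hold, Send, Store, Done, Crit, Retry}, keep only states in Sat with some successor in Z. Z1 = {Hold, Send, Done, Crit}; fixed.
Sat(EG (AF A[recv U halt])) = {Hold, Send, Done, Crit}
Crit ∈ Sat(EG (AF A[recv U halt])) = {Hold, Send, Done, Crit}, so the formula holds at Crit.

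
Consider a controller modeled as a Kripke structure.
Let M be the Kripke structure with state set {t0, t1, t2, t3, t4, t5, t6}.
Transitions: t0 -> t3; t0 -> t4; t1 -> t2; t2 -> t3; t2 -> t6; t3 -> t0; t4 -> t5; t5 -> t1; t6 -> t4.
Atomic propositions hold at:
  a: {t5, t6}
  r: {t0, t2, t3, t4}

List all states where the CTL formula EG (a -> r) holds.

{t0, t1, t2, t3}

Sat(a -> r) = {t0, t1, t2, t3, t4}
EG (a -> r): greatest fixpoint, start Z0 = {t0, t1, t2, t3, t4}, keep only states in Sat with some successor in Z. Z1 = {t0, t1, t2, t3}; fixed.
Sat(EG (a -> r)) = {t0, t1, t2, t3}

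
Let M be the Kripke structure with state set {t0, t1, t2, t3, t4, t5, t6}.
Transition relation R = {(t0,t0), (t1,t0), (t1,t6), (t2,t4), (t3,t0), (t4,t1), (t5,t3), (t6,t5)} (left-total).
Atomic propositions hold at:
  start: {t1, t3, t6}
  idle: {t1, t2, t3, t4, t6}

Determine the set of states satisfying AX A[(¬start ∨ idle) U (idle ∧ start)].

{t2, t4, t5, t6}

Sat(¬start) = {t0, t2, t4, t5}
Sat(¬start ∨ idle) = {t0, t1, t2, t3, t4, t5, t6}
Sat(idle ∧ start) = {t1, t3, t6}
A[(¬start ∨ idle) U (idle ∧ start)]: least fixpoint, start Z0 = Sat((idle ∧ start)) = {t1, t3, t6}, add states in Sat(¬start ∨ idle) with every successor in Z. Z1 = {t1, t3, t4, t5, t6}; Z2 = {t1, t2, t3, t4, t5, t6}; fixed.
Sat(A[(¬start ∨ idle) U (idle ∧ start)]) = {t1, t2, t3, t4, t5, t6}
Sat(AX A[(¬start ∨ idle) U (idle ∧ start)]) = {s : every successor in {t1, t2, t3, t4, t5, t6}} = {t2, t4, t5, t6}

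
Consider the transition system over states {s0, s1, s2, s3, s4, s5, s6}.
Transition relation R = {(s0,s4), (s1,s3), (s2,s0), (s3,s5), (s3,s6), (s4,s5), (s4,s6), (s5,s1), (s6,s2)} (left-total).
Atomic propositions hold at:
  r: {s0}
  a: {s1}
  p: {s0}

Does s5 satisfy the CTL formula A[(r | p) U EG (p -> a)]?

Yes

Sat(r | p) = {s0}
Sat(p -> a) = {s1, s2, s3, s4, s5, s6}
EG (p -> a): greatest fixpoint, start Z0 = {s1, s2, s3, s4, s5, s6}, keep only states in Sat with some successor in Z. Z1 = {s1, s3, s4, s5, s6}; Z2 = {s1, s3, s4, s5}; fixed.
Sat(EG (p -> a)) = {s1, s3, s4, s5}
A[(r | p) U EG (p -> a)]: least fixpoint, start Z0 = Sat(EG (p -> a)) = {s1, s3, s4, s5}, add states in Sat(r | p) with every successor in Z. Z1 = {s0, s1, s3, s4, s5}; fixed.
Sat(A[(r | p) U EG (p -> a)]) = {s0, s1, s3, s4, s5}
s5 ∈ Sat(A[(r | p) U EG (p -> a)]) = {s0, s1, s3, s4, s5}, so the formula holds at s5.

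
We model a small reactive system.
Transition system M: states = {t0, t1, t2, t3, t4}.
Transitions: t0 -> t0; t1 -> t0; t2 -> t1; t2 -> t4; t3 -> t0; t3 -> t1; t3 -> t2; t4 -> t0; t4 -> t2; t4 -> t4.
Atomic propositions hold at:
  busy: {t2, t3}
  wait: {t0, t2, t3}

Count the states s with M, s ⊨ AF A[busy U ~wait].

3

Sat(~wait) = {t1, t4}
A[busy U ~wait]: least fixpoint, start Z0 = Sat(~wait) = {t1, t4}, add states in Sat(busy) with every successor in Z. Z1 = {t1, t2, t4}; fixed.
Sat(A[busy U ~wait]) = {t1, t2, t4}
AF A[busy U ~wait]: least fixpoint, start Z0 = {t1, t2, t4}, add states with every successor in Z. Already a fixed point.
Sat(AF A[busy U ~wait]) = {t1, t2, t4}
|Sat(AF A[busy U ~wait])| = |{t1, t2, t4}| = 3.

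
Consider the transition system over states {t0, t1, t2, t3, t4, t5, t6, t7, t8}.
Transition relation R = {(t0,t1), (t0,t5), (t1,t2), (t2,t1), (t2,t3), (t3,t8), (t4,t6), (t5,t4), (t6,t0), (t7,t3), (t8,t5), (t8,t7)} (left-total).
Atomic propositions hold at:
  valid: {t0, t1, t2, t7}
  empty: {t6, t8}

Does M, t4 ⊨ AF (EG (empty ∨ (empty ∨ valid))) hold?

Sat(empty ∨ valid) = {t0, t1, t2, t6, t7, t8}
Sat(empty ∨ (empty ∨ valid)) = {t0, t1, t2, t6, t7, t8}
EG (empty ∨ (empty ∨ valid)): greatest fixpoint, start Z0 = {t0, t1, t2, t6, t7, t8}, keep only states in Sat with some successor in Z. Z1 = {t0, t1, t2, t6, t8}; Z2 = {t0, t1, t2, t6}; fixed.
Sat(EG (empty ∨ (empty ∨ valid))) = {t0, t1, t2, t6}
AF (EG (empty ∨ (empty ∨ valid))): least fixpoint, start Z0 = {t0, t1, t2, t6}, add states with every successor in Z. Z1 = {t0, t1, t2, t4, t6}; Z2 = {t0, t1, t2, t4, t5, t6}; fixed.
Sat(AF (EG (empty ∨ (empty ∨ valid)))) = {t0, t1, t2, t4, t5, t6}
t4 ∈ Sat(AF (EG (empty ∨ (empty ∨ valid)))) = {t0, t1, t2, t4, t5, t6}, so the formula holds at t4.

Yes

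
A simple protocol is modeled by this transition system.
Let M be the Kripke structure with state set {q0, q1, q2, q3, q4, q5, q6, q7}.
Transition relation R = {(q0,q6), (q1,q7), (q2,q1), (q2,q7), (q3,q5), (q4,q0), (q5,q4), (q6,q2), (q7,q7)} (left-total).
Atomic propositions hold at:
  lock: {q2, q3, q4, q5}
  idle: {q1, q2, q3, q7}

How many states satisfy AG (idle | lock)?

3

Sat(idle | lock) = {q1, q2, q3, q4, q5, q7}
AG (idle | lock): greatest fixpoint, start Z0 = {q1, q2, q3, q4, q5, q7}, keep only states in Sat with every successor in Z. Z1 = {q1, q2, q3, q5, q7}; Z2 = {q1, q2, q3, q7}; Z3 = {q1, q2, q7}; fixed.
Sat(AG (idle | lock)) = {q1, q2, q7}
|Sat(AG (idle | lock))| = |{q1, q2, q7}| = 3.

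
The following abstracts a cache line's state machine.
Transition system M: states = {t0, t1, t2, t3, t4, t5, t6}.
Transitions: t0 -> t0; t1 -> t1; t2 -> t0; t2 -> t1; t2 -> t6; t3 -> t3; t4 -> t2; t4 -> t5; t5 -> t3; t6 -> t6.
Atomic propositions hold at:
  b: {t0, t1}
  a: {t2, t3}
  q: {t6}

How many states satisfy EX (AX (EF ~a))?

5

Sat(~a) = {t0, t1, t4, t5, t6}
EF ~a: least fixpoint, start Z0 = {t0, t1, t4, t5, t6}, add states with some successor in Z. Z1 = {t0, t1, t2, t4, t5, t6}; fixed.
Sat(EF ~a) = {t0, t1, t2, t4, t5, t6}
Sat(AX (EF ~a)) = {s : every successor in {t0, t1, t2, t4, t5, t6}} = {t0, t1, t2, t4, t6}
Sat(EX (AX (EF ~a))) = {s : some successor in {t0, t1, t2, t4, t6}} = {t0, t1, t2, t4, t6}
|Sat(EX (AX (EF ~a)))| = |{t0, t1, t2, t4, t6}| = 5.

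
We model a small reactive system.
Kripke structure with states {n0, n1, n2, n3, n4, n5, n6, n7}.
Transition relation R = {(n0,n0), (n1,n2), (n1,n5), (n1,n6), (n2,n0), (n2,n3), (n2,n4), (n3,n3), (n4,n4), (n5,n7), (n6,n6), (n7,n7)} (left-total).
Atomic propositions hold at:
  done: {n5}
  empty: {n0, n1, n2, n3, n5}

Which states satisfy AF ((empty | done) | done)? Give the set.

{n0, n1, n2, n3, n5}

Sat(empty | done) = {n0, n1, n2, n3, n5}
Sat((empty | done) | done) = {n0, n1, n2, n3, n5}
AF ((empty | done) | done): least fixpoint, start Z0 = {n0, n1, n2, n3, n5}, add states with every successor in Z. Already a fixed point.
Sat(AF ((empty | done) | done)) = {n0, n1, n2, n3, n5}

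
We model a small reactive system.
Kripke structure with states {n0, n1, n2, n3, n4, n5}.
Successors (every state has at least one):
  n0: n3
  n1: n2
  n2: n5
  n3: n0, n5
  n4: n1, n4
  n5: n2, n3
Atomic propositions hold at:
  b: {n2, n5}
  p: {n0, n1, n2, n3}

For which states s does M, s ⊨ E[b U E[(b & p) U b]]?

{n2, n5}

Sat(b & p) = {n2}
E[(b & p) U b]: least fixpoint, start Z0 = Sat(b) = {n2, n5}, add states in Sat(b & p) with some successor in Z. Already a fixed point.
Sat(E[(b & p) U b]) = {n2, n5}
E[b U E[(b & p) U b]]: least fixpoint, start Z0 = Sat(E[(b & p) U b]) = {n2, n5}, add states in Sat(b) with some successor in Z. Already a fixed point.
Sat(E[b U E[(b & p) U b]]) = {n2, n5}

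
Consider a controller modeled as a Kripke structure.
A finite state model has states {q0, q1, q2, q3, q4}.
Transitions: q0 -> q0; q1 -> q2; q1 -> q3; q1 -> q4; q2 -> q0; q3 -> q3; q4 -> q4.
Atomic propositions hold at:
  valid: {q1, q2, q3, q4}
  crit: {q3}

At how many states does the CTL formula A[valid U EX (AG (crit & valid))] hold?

Sat(crit & valid) = {q3}
AG (crit & valid): greatest fixpoint, start Z0 = {q3}, keep only states in Sat with every successor in Z. Already a fixed point.
Sat(AG (crit & valid)) = {q3}
Sat(EX (AG (crit & valid))) = {s : some successor in {q3}} = {q1, q3}
A[valid U EX (AG (crit & valid))]: least fixpoint, start Z0 = Sat(EX (AG (crit & valid))) = {q1, q3}, add states in Sat(valid) with every successor in Z. Already a fixed point.
Sat(A[valid U EX (AG (crit & valid))]) = {q1, q3}
|Sat(A[valid U EX (AG (crit & valid))])| = |{q1, q3}| = 2.

2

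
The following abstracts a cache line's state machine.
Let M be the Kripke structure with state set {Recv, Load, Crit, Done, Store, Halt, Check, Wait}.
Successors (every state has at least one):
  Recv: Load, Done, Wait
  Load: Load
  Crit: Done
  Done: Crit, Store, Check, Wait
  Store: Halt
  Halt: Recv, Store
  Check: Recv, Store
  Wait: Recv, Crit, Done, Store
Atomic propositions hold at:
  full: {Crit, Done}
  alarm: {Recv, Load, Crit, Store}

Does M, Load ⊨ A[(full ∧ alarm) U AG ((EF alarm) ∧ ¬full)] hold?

Sat(full ∧ alarm) = {Crit}
EF alarm: least fixpoint, start Z0 = {Recv, Load, Crit, Store}, add states with some successor in Z. Z1 = {Recv, Load, Crit, Done, Store, Halt, Check, Wait}; fixed.
Sat(EF alarm) = {Recv, Load, Crit, Done, Store, Halt, Check, Wait}
Sat(¬full) = {Recv, Load, Store, Halt, Check, Wait}
Sat((EF alarm) ∧ ¬full) = {Recv, Load, Store, Halt, Check, Wait}
AG ((EF alarm) ∧ ¬full): greatest fixpoint, start Z0 = {Recv, Load, Store, Halt, Check, Wait}, keep only states in Sat with every successor in Z. Z1 = {Load, Store, Halt, Check}; Z2 = {Load, Store}; Z3 = {Load}; fixed.
Sat(AG ((EF alarm) ∧ ¬full)) = {Load}
A[(full ∧ alarm) U AG ((EF alarm) ∧ ¬full)]: least fixpoint, start Z0 = Sat(AG ((EF alarm) ∧ ¬full)) = {Load}, add states in Sat(full ∧ alarm) with every successor in Z. Already a fixed point.
Sat(A[(full ∧ alarm) U AG ((EF alarm) ∧ ¬full)]) = {Load}
Load ∈ Sat(A[(full ∧ alarm) U AG ((EF alarm) ∧ ¬full)]) = {Load}, so the formula holds at Load.

Yes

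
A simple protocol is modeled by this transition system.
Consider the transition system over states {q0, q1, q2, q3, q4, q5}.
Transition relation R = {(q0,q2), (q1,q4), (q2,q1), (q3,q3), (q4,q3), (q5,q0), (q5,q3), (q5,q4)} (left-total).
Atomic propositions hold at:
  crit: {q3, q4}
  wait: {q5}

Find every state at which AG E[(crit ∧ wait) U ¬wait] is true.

Sat(crit ∧ wait) = ∅
Sat(¬wait) = {q0, q1, q2, q3, q4}
E[(crit ∧ wait) U ¬wait]: least fixpoint, start Z0 = Sat(¬wait) = {q0, q1, q2, q3, q4}, add states in Sat(crit ∧ wait) with some successor in Z. Already a fixed point.
Sat(E[(crit ∧ wait) U ¬wait]) = {q0, q1, q2, q3, q4}
AG E[(crit ∧ wait) U ¬wait]: greatest fixpoint, start Z0 = {q0, q1, q2, q3, q4}, keep only states in Sat with every successor in Z. Already a fixed point.
Sat(AG E[(crit ∧ wait) U ¬wait]) = {q0, q1, q2, q3, q4}

{q0, q1, q2, q3, q4}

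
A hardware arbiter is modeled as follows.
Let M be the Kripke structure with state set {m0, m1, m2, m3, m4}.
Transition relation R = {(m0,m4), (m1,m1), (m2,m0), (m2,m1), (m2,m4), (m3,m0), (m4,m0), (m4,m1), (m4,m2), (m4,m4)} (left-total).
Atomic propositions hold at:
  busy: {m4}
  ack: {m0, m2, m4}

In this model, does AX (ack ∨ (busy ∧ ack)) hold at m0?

Sat(busy ∧ ack) = {m4}
Sat(ack ∨ (busy ∧ ack)) = {m0, m2, m4}
Sat(AX (ack ∨ (busy ∧ ack))) = {s : every successor in {m0, m2, m4}} = {m0, m3}
m0 ∈ Sat(AX (ack ∨ (busy ∧ ack))) = {m0, m3}, so the formula holds at m0.

Yes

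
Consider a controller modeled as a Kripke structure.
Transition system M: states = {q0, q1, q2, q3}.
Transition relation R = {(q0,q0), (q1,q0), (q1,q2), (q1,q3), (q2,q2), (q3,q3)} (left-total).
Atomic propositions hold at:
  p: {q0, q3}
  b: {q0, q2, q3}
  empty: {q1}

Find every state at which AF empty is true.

{q1}

AF empty: least fixpoint, start Z0 = {q1}, add states with every successor in Z. Already a fixed point.
Sat(AF empty) = {q1}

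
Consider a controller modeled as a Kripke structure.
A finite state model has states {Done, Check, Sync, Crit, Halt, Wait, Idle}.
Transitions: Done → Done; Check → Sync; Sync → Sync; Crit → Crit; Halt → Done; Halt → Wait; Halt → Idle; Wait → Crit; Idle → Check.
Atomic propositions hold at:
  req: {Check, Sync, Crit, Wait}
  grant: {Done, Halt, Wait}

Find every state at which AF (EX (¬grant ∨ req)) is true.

{Check, Sync, Crit, Halt, Wait, Idle}

Sat(¬grant) = {Check, Sync, Crit, Idle}
Sat(¬grant ∨ req) = {Check, Sync, Crit, Wait, Idle}
Sat(EX (¬grant ∨ req)) = {s : some successor in {Check, Sync, Crit, Wait, Idle}} = {Check, Sync, Crit, Halt, Wait, Idle}
AF (EX (¬grant ∨ req)): least fixpoint, start Z0 = {Check, Sync, Crit, Halt, Wait, Idle}, add states with every successor in Z. Already a fixed point.
Sat(AF (EX (¬grant ∨ req))) = {Check, Sync, Crit, Halt, Wait, Idle}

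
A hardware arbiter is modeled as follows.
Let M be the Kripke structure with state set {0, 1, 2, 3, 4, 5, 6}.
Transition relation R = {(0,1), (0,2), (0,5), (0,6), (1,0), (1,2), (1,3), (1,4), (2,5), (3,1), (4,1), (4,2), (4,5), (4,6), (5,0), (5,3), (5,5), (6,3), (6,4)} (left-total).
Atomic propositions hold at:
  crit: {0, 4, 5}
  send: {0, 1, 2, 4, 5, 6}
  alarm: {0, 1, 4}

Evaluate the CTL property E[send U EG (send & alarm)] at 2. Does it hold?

Sat(send & alarm) = {0, 1, 4}
EG (send & alarm): greatest fixpoint, start Z0 = {0, 1, 4}, keep only states in Sat with some successor in Z. Already a fixed point.
Sat(EG (send & alarm)) = {0, 1, 4}
E[send U EG (send & alarm)]: least fixpoint, start Z0 = Sat(EG (send & alarm)) = {0, 1, 4}, add states in Sat(send) with some successor in Z. Z1 = {0, 1, 4, 5, 6}; Z2 = {0, 1, 2, 4, 5, 6}; fixed.
Sat(E[send U EG (send & alarm)]) = {0, 1, 2, 4, 5, 6}
2 ∈ Sat(E[send U EG (send & alarm)]) = {0, 1, 2, 4, 5, 6}, so the formula holds at 2.

Yes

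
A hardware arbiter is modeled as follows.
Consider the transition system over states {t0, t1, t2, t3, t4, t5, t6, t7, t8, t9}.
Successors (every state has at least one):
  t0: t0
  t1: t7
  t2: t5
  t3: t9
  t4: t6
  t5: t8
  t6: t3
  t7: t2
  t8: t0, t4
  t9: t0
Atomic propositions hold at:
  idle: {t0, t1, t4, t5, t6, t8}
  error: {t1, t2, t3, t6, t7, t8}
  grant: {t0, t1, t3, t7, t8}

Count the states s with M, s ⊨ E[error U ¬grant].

Sat(¬grant) = {t2, t4, t5, t6, t9}
E[error U ¬grant]: least fixpoint, start Z0 = Sat(¬grant) = {t2, t4, t5, t6, t9}, add states in Sat(error) with some successor in Z. Z1 = {t2, t3, t4, t5, t6, t7, t8, t9}; Z2 = {t1, t2, t3, t4, t5, t6, t7, t8, t9}; fixed.
Sat(E[error U ¬grant]) = {t1, t2, t3, t4, t5, t6, t7, t8, t9}
|Sat(E[error U ¬grant])| = |{t1, t2, t3, t4, t5, t6, t7, t8, t9}| = 9.

9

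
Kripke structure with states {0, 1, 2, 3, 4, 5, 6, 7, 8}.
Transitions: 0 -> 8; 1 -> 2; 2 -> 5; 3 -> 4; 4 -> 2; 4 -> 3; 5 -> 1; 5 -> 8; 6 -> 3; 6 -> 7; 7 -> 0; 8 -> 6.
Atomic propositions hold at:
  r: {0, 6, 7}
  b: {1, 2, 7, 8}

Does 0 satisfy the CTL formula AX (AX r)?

Sat(AX r) = {s : every successor in {0, 6, 7}} = {7, 8}
Sat(AX (AX r)) = {s : every successor in {7, 8}} = {0}
0 ∈ Sat(AX (AX r)) = {0}, so the formula holds at 0.

Yes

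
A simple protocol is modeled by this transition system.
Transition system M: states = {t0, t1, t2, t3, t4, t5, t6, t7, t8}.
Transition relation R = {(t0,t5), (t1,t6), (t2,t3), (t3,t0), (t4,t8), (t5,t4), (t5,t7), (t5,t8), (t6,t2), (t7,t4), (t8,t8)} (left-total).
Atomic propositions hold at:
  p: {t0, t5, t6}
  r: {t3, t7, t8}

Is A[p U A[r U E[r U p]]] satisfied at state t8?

E[r U p]: least fixpoint, start Z0 = Sat(p) = {t0, t5, t6}, add states in Sat(r) with some successor in Z. Z1 = {t0, t3, t5, t6}; fixed.
Sat(E[r U p]) = {t0, t3, t5, t6}
A[r U E[r U p]]: least fixpoint, start Z0 = Sat(E[r U p]) = {t0, t3, t5, t6}, add states in Sat(r) with every successor in Z. Already a fixed point.
Sat(A[r U E[r U p]]) = {t0, t3, t5, t6}
A[p U A[r U E[r U p]]]: least fixpoint, start Z0 = Sat(A[r U E[r U p]]) = {t0, t3, t5, t6}, add states in Sat(p) with every successor in Z. Already a fixed point.
Sat(A[p U A[r U E[r U p]]]) = {t0, t3, t5, t6}
t8 ∉ Sat(A[p U A[r U E[r U p]]]) = {t0, t3, t5, t6}, so the formula does not hold at t8.

No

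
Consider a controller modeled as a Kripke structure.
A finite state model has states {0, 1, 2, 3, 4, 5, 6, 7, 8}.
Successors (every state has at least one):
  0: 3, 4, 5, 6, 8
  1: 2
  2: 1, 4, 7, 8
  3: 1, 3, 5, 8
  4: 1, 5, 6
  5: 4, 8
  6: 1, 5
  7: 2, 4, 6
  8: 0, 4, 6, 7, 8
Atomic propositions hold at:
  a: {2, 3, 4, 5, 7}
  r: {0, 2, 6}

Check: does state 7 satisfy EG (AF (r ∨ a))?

Sat(r ∨ a) = {0, 2, 3, 4, 5, 6, 7}
AF (r ∨ a): least fixpoint, start Z0 = {0, 2, 3, 4, 5, 6, 7}, add states with every successor in Z. Z1 = {0, 1, 2, 3, 4, 5, 6, 7}; fixed.
Sat(AF (r ∨ a)) = {0, 1, 2, 3, 4, 5, 6, 7}
EG (AF (r ∨ a)): greatest fixpoint, start Z0 = {0, 1, 2, 3, 4, 5, 6, 7}, keep only states in Sat with some successor in Z. Already a fixed point.
Sat(EG (AF (r ∨ a))) = {0, 1, 2, 3, 4, 5, 6, 7}
7 ∈ Sat(EG (AF (r ∨ a))) = {0, 1, 2, 3, 4, 5, 6, 7}, so the formula holds at 7.

Yes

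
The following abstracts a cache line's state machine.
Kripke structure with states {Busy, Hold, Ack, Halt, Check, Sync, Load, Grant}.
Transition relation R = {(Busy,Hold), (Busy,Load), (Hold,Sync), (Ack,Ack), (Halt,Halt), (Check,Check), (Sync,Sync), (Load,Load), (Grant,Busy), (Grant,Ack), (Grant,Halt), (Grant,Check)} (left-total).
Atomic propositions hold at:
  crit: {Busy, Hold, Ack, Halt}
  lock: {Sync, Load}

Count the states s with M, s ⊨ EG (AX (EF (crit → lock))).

5

Sat(crit → lock) = {Check, Sync, Load, Grant}
EF (crit → lock): least fixpoint, start Z0 = {Check, Sync, Load, Grant}, add states with some successor in Z. Z1 = {Busy, Hold, Check, Sync, Load, Grant}; fixed.
Sat(EF (crit → lock)) = {Busy, Hold, Check, Sync, Load, Grant}
Sat(AX (EF (crit → lock))) = {s : every successor in {Busy, Hold, Check, Sync, Load, Grant}} = {Busy, Hold, Check, Sync, Load}
EG (AX (EF (crit → lock))): greatest fixpoint, start Z0 = {Busy, Hold, Check, Sync, Load}, keep only states in Sat with some successor in Z. Already a fixed point.
Sat(EG (AX (EF (crit → lock)))) = {Busy, Hold, Check, Sync, Load}
|Sat(EG (AX (EF (crit → lock))))| = |{Busy, Hold, Check, Sync, Load}| = 5.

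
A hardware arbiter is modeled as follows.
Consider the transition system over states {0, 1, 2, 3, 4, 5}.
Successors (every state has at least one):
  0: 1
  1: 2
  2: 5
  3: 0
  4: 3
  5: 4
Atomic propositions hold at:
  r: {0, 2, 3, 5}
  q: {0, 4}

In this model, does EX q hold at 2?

No

Sat(EX q) = {s : some successor in {0, 4}} = {3, 5}
2 ∉ Sat(EX q) = {3, 5}, so the formula does not hold at 2.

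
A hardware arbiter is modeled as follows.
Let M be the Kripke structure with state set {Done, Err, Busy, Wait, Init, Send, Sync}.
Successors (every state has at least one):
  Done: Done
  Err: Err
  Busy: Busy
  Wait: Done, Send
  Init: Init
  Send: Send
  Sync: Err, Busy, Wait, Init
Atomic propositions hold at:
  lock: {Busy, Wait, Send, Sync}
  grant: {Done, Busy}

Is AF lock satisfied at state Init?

No

AF lock: least fixpoint, start Z0 = {Busy, Wait, Send, Sync}, add states with every successor in Z. Already a fixed point.
Sat(AF lock) = {Busy, Wait, Send, Sync}
Init ∉ Sat(AF lock) = {Busy, Wait, Send, Sync}, so the formula does not hold at Init.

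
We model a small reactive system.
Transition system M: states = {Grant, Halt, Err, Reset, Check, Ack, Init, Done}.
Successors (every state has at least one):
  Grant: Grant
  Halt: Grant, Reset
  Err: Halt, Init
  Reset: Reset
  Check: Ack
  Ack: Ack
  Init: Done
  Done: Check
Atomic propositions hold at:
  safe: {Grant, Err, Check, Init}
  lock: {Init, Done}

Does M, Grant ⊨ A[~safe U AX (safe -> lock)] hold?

Sat(~safe) = {Halt, Reset, Ack, Done}
Sat(safe -> lock) = {Halt, Reset, Ack, Init, Done}
Sat(AX (safe -> lock)) = {s : every successor in {Halt, Reset, Ack, Init, Done}} = {Err, Reset, Check, Ack, Init}
A[~safe U AX (safe -> lock)]: least fixpoint, start Z0 = Sat(AX (safe -> lock)) = {Err, Reset, Check, Ack, Init}, add states in Sat(~safe) with every successor in Z. Z1 = {Err, Reset, Check, Ack, Init, Done}; fixed.
Sat(A[~safe U AX (safe -> lock)]) = {Err, Reset, Check, Ack, Init, Done}
Grant ∉ Sat(A[~safe U AX (safe -> lock)]) = {Err, Reset, Check, Ack, Init, Done}, so the formula does not hold at Grant.

No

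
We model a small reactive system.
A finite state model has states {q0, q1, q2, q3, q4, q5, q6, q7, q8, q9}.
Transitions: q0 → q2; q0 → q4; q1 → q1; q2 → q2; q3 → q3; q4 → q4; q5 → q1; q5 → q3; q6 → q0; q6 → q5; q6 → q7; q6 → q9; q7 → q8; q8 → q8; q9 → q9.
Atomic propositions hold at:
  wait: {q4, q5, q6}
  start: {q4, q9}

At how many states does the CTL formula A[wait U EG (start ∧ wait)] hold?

1

Sat(start ∧ wait) = {q4}
EG (start ∧ wait): greatest fixpoint, start Z0 = {q4}, keep only states in Sat with some successor in Z. Already a fixed point.
Sat(EG (start ∧ wait)) = {q4}
A[wait U EG (start ∧ wait)]: least fixpoint, start Z0 = Sat(EG (start ∧ wait)) = {q4}, add states in Sat(wait) with every successor in Z. Already a fixed point.
Sat(A[wait U EG (start ∧ wait)]) = {q4}
|Sat(A[wait U EG (start ∧ wait)])| = |{q4}| = 1.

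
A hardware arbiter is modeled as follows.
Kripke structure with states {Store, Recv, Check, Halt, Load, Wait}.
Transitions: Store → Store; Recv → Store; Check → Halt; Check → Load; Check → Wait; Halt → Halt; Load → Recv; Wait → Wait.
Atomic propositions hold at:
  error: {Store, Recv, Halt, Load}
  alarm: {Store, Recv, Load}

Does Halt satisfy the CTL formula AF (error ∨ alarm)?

Yes

Sat(error ∨ alarm) = {Store, Recv, Halt, Load}
AF (error ∨ alarm): least fixpoint, start Z0 = {Store, Recv, Halt, Load}, add states with every successor in Z. Already a fixed point.
Sat(AF (error ∨ alarm)) = {Store, Recv, Halt, Load}
Halt ∈ Sat(AF (error ∨ alarm)) = {Store, Recv, Halt, Load}, so the formula holds at Halt.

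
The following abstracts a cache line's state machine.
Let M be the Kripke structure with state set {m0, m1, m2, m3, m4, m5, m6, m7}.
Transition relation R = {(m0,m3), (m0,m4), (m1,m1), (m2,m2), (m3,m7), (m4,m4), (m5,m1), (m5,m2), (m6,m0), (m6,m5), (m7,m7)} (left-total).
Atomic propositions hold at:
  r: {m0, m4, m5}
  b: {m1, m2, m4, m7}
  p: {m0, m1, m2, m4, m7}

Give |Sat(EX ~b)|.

2

Sat(~b) = {m0, m3, m5, m6}
Sat(EX ~b) = {s : some successor in {m0, m3, m5, m6}} = {m0, m6}
|Sat(EX ~b)| = |{m0, m6}| = 2.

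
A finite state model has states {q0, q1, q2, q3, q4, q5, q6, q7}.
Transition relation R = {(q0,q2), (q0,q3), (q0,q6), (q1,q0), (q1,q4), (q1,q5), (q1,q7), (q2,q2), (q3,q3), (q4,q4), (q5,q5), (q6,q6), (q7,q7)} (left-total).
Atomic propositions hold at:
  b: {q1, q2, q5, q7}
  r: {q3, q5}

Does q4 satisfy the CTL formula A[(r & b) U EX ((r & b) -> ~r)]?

Yes

Sat(r & b) = {q5}
Sat(~r) = {q0, q1, q2, q4, q6, q7}
Sat((r & b) -> ~r) = {q0, q1, q2, q3, q4, q6, q7}
Sat(EX ((r & b) -> ~r)) = {s : some successor in {q0, q1, q2, q3, q4, q6, q7}} = {q0, q1, q2, q3, q4, q6, q7}
A[(r & b) U EX ((r & b) -> ~r)]: least fixpoint, start Z0 = Sat(EX ((r & b) -> ~r)) = {q0, q1, q2, q3, q4, q6, q7}, add states in Sat(r & b) with every successor in Z. Already a fixed point.
Sat(A[(r & b) U EX ((r & b) -> ~r)]) = {q0, q1, q2, q3, q4, q6, q7}
q4 ∈ Sat(A[(r & b) U EX ((r & b) -> ~r)]) = {q0, q1, q2, q3, q4, q6, q7}, so the formula holds at q4.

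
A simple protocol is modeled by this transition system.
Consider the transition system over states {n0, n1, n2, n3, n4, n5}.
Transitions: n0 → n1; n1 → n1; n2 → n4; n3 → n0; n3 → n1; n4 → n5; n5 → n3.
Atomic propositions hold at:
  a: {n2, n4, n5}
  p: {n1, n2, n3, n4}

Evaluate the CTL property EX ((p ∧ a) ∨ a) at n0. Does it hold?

Sat(p ∧ a) = {n2, n4}
Sat((p ∧ a) ∨ a) = {n2, n4, n5}
Sat(EX ((p ∧ a) ∨ a)) = {s : some successor in {n2, n4, n5}} = {n2, n4}
n0 ∉ Sat(EX ((p ∧ a) ∨ a)) = {n2, n4}, so the formula does not hold at n0.

No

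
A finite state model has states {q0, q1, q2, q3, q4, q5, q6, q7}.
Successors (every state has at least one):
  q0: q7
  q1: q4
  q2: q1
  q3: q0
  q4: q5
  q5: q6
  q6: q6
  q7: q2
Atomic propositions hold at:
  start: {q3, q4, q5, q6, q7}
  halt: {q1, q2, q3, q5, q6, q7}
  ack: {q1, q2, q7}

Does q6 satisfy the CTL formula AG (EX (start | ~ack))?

Yes

Sat(~ack) = {q0, q3, q4, q5, q6}
Sat(start | ~ack) = {q0, q3, q4, q5, q6, q7}
Sat(EX (start | ~ack)) = {s : some successor in {q0, q3, q4, q5, q6, q7}} = {q0, q1, q3, q4, q5, q6}
AG (EX (start | ~ack)): greatest fixpoint, start Z0 = {q0, q1, q3, q4, q5, q6}, keep only states in Sat with every successor in Z. Z1 = {q1, q3, q4, q5, q6}; Z2 = {q1, q4, q5, q6}; fixed.
Sat(AG (EX (start | ~ack))) = {q1, q4, q5, q6}
q6 ∈ Sat(AG (EX (start | ~ack))) = {q1, q4, q5, q6}, so the formula holds at q6.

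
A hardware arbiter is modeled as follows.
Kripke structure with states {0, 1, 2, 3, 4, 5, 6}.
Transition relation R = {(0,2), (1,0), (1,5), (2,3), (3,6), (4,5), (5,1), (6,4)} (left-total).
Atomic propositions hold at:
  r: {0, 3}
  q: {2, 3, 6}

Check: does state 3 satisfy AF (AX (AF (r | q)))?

Sat(r | q) = {0, 2, 3, 6}
AF (r | q): least fixpoint, start Z0 = {0, 2, 3, 6}, add states with every successor in Z. Already a fixed point.
Sat(AF (r | q)) = {0, 2, 3, 6}
Sat(AX (AF (r | q))) = {s : every successor in {0, 2, 3, 6}} = {0, 2, 3}
AF (AX (AF (r | q))): least fixpoint, start Z0 = {0, 2, 3}, add states with every successor in Z. Already a fixed point.
Sat(AF (AX (AF (r | q)))) = {0, 2, 3}
3 ∈ Sat(AF (AX (AF (r | q)))) = {0, 2, 3}, so the formula holds at 3.

Yes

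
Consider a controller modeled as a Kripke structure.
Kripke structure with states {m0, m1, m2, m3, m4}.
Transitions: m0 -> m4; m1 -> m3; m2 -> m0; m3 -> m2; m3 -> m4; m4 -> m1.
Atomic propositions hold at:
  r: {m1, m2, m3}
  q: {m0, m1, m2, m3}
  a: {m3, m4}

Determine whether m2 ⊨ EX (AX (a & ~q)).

Sat(~q) = {m4}
Sat(a & ~q) = {m4}
Sat(AX (a & ~q)) = {s : every successor in {m4}} = {m0}
Sat(EX (AX (a & ~q))) = {s : some successor in {m0}} = {m2}
m2 ∈ Sat(EX (AX (a & ~q))) = {m2}, so the formula holds at m2.

Yes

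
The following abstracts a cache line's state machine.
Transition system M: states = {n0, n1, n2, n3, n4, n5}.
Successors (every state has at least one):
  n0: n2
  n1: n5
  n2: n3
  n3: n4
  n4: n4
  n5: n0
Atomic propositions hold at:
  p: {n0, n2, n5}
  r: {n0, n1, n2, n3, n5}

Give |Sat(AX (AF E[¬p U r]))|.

Sat(¬p) = {n1, n3, n4}
E[¬p U r]: least fixpoint, start Z0 = Sat(r) = {n0, n1, n2, n3, n5}, add states in Sat(¬p) with some successor in Z. Already a fixed point.
Sat(E[¬p U r]) = {n0, n1, n2, n3, n5}
AF E[¬p U r]: least fixpoint, start Z0 = {n0, n1, n2, n3, n5}, add states with every successor in Z. Already a fixed point.
Sat(AF E[¬p U r]) = {n0, n1, n2, n3, n5}
Sat(AX (AF E[¬p U r])) = {s : every successor in {n0, n1, n2, n3, n5}} = {n0, n1, n2, n5}
|Sat(AX (AF E[¬p U r]))| = |{n0, n1, n2, n5}| = 4.

4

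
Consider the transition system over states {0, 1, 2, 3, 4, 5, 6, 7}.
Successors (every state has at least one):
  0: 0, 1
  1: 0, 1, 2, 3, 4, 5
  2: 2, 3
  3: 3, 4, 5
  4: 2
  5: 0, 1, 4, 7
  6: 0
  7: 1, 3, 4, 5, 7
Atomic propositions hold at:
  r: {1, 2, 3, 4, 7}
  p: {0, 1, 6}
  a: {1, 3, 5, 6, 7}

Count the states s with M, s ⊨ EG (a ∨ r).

Sat(a ∨ r) = {1, 2, 3, 4, 5, 6, 7}
EG (a ∨ r): greatest fixpoint, start Z0 = {1, 2, 3, 4, 5, 6, 7}, keep only states in Sat with some successor in Z. Z1 = {1, 2, 3, 4, 5, 7}; fixed.
Sat(EG (a ∨ r)) = {1, 2, 3, 4, 5, 7}
|Sat(EG (a ∨ r))| = |{1, 2, 3, 4, 5, 7}| = 6.

6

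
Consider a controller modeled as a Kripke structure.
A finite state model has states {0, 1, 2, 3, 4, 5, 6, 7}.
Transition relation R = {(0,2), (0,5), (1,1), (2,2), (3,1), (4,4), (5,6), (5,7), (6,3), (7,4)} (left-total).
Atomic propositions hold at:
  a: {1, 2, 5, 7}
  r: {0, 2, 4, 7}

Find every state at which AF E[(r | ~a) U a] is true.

{0, 1, 2, 3, 5, 6, 7}

Sat(~a) = {0, 3, 4, 6}
Sat(r | ~a) = {0, 2, 3, 4, 6, 7}
E[(r | ~a) U a]: least fixpoint, start Z0 = Sat(a) = {1, 2, 5, 7}, add states in Sat(r | ~a) with some successor in Z. Z1 = {0, 1, 2, 3, 5, 7}; Z2 = {0, 1, 2, 3, 5, 6, 7}; fixed.
Sat(E[(r | ~a) U a]) = {0, 1, 2, 3, 5, 6, 7}
AF E[(r | ~a) U a]: least fixpoint, start Z0 = {0, 1, 2, 3, 5, 6, 7}, add states with every successor in Z. Already a fixed point.
Sat(AF E[(r | ~a) U a]) = {0, 1, 2, 3, 5, 6, 7}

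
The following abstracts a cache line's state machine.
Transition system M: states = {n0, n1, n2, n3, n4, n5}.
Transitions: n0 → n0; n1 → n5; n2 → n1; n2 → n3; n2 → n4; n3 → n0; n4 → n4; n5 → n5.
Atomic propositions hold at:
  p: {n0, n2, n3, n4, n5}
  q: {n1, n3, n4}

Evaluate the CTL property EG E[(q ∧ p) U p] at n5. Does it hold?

Yes

Sat(q ∧ p) = {n3, n4}
E[(q ∧ p) U p]: least fixpoint, start Z0 = Sat(p) = {n0, n2, n3, n4, n5}, add states in Sat(q ∧ p) with some successor in Z. Already a fixed point.
Sat(E[(q ∧ p) U p]) = {n0, n2, n3, n4, n5}
EG E[(q ∧ p) U p]: greatest fixpoint, start Z0 = {n0, n2, n3, n4, n5}, keep only states in Sat with some successor in Z. Already a fixed point.
Sat(EG E[(q ∧ p) U p]) = {n0, n2, n3, n4, n5}
n5 ∈ Sat(EG E[(q ∧ p) U p]) = {n0, n2, n3, n4, n5}, so the formula holds at n5.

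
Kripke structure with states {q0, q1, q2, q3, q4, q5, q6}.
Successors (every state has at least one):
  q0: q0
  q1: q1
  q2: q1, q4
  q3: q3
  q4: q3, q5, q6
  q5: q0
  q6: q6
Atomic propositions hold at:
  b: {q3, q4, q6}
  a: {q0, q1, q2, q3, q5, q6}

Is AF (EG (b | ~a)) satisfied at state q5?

Sat(~a) = {q4}
Sat(b | ~a) = {q3, q4, q6}
EG (b | ~a): greatest fixpoint, start Z0 = {q3, q4, q6}, keep only states in Sat with some successor in Z. Already a fixed point.
Sat(EG (b | ~a)) = {q3, q4, q6}
AF (EG (b | ~a)): least fixpoint, start Z0 = {q3, q4, q6}, add states with every successor in Z. Already a fixed point.
Sat(AF (EG (b | ~a))) = {q3, q4, q6}
q5 ∉ Sat(AF (EG (b | ~a))) = {q3, q4, q6}, so the formula does not hold at q5.

No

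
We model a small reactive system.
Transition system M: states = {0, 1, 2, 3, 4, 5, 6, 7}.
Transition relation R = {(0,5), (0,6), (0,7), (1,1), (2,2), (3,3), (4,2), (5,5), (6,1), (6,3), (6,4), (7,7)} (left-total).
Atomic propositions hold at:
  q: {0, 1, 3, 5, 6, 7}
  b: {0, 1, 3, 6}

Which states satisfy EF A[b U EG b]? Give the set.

EG b: greatest fixpoint, start Z0 = {0, 1, 3, 6}, keep only states in Sat with some successor in Z. Already a fixed point.
Sat(EG b) = {0, 1, 3, 6}
A[b U EG b]: least fixpoint, start Z0 = Sat(EG b) = {0, 1, 3, 6}, add states in Sat(b) with every successor in Z. Already a fixed point.
Sat(A[b U EG b]) = {0, 1, 3, 6}
EF A[b U EG b]: least fixpoint, start Z0 = {0, 1, 3, 6}, add states with some successor in Z. Already a fixed point.
Sat(EF A[b U EG b]) = {0, 1, 3, 6}

{0, 1, 3, 6}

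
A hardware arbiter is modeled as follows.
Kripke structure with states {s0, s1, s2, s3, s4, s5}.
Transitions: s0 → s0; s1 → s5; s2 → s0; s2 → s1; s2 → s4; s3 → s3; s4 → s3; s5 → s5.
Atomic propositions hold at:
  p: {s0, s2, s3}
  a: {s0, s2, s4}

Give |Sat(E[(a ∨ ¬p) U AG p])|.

Sat(¬p) = {s1, s4, s5}
Sat(a ∨ ¬p) = {s0, s1, s2, s4, s5}
AG p: greatest fixpoint, start Z0 = {s0, s2, s3}, keep only states in Sat with every successor in Z. Z1 = {s0, s3}; fixed.
Sat(AG p) = {s0, s3}
E[(a ∨ ¬p) U AG p]: least fixpoint, start Z0 = Sat(AG p) = {s0, s3}, add states in Sat(a ∨ ¬p) with some successor in Z. Z1 = {s0, s2, s3, s4}; fixed.
Sat(E[(a ∨ ¬p) U AG p]) = {s0, s2, s3, s4}
|Sat(E[(a ∨ ¬p) U AG p])| = |{s0, s2, s3, s4}| = 4.

4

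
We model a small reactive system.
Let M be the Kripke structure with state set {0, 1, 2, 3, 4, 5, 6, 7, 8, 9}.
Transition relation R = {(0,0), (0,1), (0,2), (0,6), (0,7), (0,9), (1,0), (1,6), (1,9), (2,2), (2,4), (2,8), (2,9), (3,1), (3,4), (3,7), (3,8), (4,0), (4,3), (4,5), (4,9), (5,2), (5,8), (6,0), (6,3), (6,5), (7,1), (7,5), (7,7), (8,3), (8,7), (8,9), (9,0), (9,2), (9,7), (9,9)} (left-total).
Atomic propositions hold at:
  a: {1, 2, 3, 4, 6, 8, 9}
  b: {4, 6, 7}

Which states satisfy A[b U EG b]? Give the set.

EG b: greatest fixpoint, start Z0 = {4, 6, 7}, keep only states in Sat with some successor in Z. Z1 = {7}; fixed.
Sat(EG b) = {7}
A[b U EG b]: least fixpoint, start Z0 = Sat(EG b) = {7}, add states in Sat(b) with every successor in Z. Already a fixed point.
Sat(A[b U EG b]) = {7}

{7}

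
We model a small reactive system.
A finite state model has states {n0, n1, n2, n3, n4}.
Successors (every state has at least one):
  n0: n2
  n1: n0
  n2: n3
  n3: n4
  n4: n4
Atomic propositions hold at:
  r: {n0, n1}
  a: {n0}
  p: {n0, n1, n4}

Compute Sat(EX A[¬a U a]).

Sat(¬a) = {n1, n2, n3, n4}
A[¬a U a]: least fixpoint, start Z0 = Sat(a) = {n0}, add states in Sat(¬a) with every successor in Z. Z1 = {n0, n1}; fixed.
Sat(A[¬a U a]) = {n0, n1}
Sat(EX A[¬a U a]) = {s : some successor in {n0, n1}} = {n1}

{n1}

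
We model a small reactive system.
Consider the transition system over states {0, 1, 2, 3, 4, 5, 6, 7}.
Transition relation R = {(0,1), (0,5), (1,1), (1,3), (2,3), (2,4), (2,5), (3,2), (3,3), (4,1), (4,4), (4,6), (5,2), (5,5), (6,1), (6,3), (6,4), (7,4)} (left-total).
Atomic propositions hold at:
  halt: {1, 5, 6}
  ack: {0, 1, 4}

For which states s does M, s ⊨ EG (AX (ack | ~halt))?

Sat(~halt) = {0, 2, 3, 4, 7}
Sat(ack | ~halt) = {0, 1, 2, 3, 4, 7}
Sat(AX (ack | ~halt)) = {s : every successor in {0, 1, 2, 3, 4, 7}} = {1, 3, 6, 7}
EG (AX (ack | ~halt)): greatest fixpoint, start Z0 = {1, 3, 6, 7}, keep only states in Sat with some successor in Z. Z1 = {1, 3, 6}; fixed.
Sat(EG (AX (ack | ~halt))) = {1, 3, 6}

{1, 3, 6}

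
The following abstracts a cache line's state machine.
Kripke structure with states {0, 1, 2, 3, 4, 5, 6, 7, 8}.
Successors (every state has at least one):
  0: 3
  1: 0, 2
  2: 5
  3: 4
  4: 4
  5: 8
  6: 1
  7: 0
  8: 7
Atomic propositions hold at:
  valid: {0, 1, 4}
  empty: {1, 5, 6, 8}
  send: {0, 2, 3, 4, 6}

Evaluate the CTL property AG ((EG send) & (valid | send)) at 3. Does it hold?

Yes

EG send: greatest fixpoint, start Z0 = {0, 2, 3, 4, 6}, keep only states in Sat with some successor in Z. Z1 = {0, 3, 4}; fixed.
Sat(EG send) = {0, 3, 4}
Sat(valid | send) = {0, 1, 2, 3, 4, 6}
Sat((EG send) & (valid | send)) = {0, 3, 4}
AG ((EG send) & (valid | send)): greatest fixpoint, start Z0 = {0, 3, 4}, keep only states in Sat with every successor in Z. Already a fixed point.
Sat(AG ((EG send) & (valid | send))) = {0, 3, 4}
3 ∈ Sat(AG ((EG send) & (valid | send))) = {0, 3, 4}, so the formula holds at 3.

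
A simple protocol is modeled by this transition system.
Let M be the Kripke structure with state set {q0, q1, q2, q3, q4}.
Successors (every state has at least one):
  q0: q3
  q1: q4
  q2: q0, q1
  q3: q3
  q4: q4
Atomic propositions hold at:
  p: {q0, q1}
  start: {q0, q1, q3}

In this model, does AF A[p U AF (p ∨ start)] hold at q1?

Sat(p ∨ start) = {q0, q1, q3}
AF (p ∨ start): least fixpoint, start Z0 = {q0, q1, q3}, add states with every successor in Z. Z1 = {q0, q1, q2, q3}; fixed.
Sat(AF (p ∨ start)) = {q0, q1, q2, q3}
A[p U AF (p ∨ start)]: least fixpoint, start Z0 = Sat(AF (p ∨ start)) = {q0, q1, q2, q3}, add states in Sat(p) with every successor in Z. Already a fixed point.
Sat(A[p U AF (p ∨ start)]) = {q0, q1, q2, q3}
AF A[p U AF (p ∨ start)]: least fixpoint, start Z0 = {q0, q1, q2, q3}, add states with every successor in Z. Already a fixed point.
Sat(AF A[p U AF (p ∨ start)]) = {q0, q1, q2, q3}
q1 ∈ Sat(AF A[p U AF (p ∨ start)]) = {q0, q1, q2, q3}, so the formula holds at q1.

Yes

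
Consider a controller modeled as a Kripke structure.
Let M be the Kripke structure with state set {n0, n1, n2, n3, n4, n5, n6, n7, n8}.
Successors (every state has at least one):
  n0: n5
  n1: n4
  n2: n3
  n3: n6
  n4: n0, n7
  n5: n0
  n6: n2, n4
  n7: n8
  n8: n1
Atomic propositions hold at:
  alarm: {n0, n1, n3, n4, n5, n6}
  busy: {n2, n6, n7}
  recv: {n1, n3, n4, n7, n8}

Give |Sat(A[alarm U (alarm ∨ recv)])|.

8

Sat(alarm ∨ recv) = {n0, n1, n3, n4, n5, n6, n7, n8}
A[alarm U (alarm ∨ recv)]: least fixpoint, start Z0 = Sat((alarm ∨ recv)) = {n0, n1, n3, n4, n5, n6, n7, n8}, add states in Sat(alarm) with every successor in Z. Already a fixed point.
Sat(A[alarm U (alarm ∨ recv)]) = {n0, n1, n3, n4, n5, n6, n7, n8}
|Sat(A[alarm U (alarm ∨ recv)])| = |{n0, n1, n3, n4, n5, n6, n7, n8}| = 8.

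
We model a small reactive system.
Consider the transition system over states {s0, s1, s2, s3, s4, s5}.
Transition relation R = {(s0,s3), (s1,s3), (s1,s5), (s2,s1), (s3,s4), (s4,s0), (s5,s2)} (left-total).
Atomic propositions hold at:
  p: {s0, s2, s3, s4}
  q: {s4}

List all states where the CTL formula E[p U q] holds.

E[p U q]: least fixpoint, start Z0 = Sat(q) = {s4}, add states in Sat(p) with some successor in Z. Z1 = {s3, s4}; Z2 = {s0, s3, s4}; fixed.
Sat(E[p U q]) = {s0, s3, s4}

{s0, s3, s4}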